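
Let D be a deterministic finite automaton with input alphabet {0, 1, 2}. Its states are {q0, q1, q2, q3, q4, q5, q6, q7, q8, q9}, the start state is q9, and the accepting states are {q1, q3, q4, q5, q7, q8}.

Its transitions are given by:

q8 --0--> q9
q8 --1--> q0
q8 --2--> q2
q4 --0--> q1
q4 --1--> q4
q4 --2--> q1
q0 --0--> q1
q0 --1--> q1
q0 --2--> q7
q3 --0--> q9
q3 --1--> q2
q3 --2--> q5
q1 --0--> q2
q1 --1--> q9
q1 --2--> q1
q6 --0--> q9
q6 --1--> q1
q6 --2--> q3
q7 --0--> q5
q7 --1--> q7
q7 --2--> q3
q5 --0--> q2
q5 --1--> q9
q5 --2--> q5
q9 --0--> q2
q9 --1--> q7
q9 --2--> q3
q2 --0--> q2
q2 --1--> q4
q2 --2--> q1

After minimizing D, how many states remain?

States {q0,q6,q8} cannot be reached from the start state, so discard them.
Initial partition by acceptance: {q1,q3,q4,q5,q7} | {q2,q9}.
On input 0, block {q1,q3,q4,q5,q7} splits into {q1,q3,q5} and {q4,q7}.
The partition is now stable with 3 blocks: {q1,q3,q5} | {q2,q9} | {q4,q7}.

3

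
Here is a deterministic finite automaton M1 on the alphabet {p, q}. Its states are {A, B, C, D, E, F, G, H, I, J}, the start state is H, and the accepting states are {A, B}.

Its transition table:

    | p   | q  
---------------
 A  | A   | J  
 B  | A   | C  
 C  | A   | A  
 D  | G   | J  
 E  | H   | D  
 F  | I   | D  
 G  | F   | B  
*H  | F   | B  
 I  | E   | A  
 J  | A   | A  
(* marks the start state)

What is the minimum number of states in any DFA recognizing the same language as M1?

All states are reachable from the start state.
Start with accepting vs non-accepting: {A,B} | {C,D,E,F,G,H,I,J}.
On input p, block {C,D,E,F,G,H,I,J} splits into {D,E,F,G,H,I} and {C,J}.
Refine {D,E,F,G,H,I} on symbol q: members go to different blocks, giving {G,H,I} and {E,F} and {D}.
The partition is now stable with 5 blocks: {A,B} | {G,H,I} | {C,J} | {E,F} | {D}.

5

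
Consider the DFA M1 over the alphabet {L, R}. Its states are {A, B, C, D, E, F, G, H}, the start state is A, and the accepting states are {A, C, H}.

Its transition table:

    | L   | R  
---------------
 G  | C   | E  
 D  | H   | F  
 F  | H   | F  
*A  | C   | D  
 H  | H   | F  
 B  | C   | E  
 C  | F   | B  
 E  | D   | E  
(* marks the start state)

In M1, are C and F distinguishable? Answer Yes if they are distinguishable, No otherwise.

Yes

First remove the unreachable states {G}; 7 states remain.
P0 = {A,C,H} | {B,D,E,F}.
Refine {A,C,H} on symbol L: members go to different blocks, giving {A,H} and {C}.
Split {A,H} by δ(·,L) → {A} and {H}.
On input L, block {B,D,E,F} splits into {D,F} and {B} and {E}.
Stable partition: {A} | {D,F} | {C} | {H} | {B} | {E} — 6 equivalence classes.
C and F end up in different blocks, so they are distinguishable. For instance, the string 'ε' is accepted from only C.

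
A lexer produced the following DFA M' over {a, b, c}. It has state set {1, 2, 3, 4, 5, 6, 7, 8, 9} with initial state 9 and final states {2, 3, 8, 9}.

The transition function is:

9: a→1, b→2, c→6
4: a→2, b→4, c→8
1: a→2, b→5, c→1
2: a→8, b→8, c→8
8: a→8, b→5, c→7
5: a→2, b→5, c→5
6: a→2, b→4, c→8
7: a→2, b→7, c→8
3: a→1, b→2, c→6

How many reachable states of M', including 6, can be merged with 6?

3

Reachable states from the start: {1,2,4,5,6,7,8,9}. Unreachable: {3} — drop them.
P0 = {2,8,9} | {1,4,5,6,7}.
Split {2,8,9} by δ(·,a) → {2,8} and {9}.
On input b, block {2,8} splits into {2} and {8}.
Refine {1,4,5,6,7} on symbol c: members go to different blocks, giving {4,6,7} and {1,5}.
The partition is now stable with 5 blocks: {2} | {4,6,7} | {9} | {8} | {1,5}.
The equivalence class containing 6 is {4,6,7}, of size 3.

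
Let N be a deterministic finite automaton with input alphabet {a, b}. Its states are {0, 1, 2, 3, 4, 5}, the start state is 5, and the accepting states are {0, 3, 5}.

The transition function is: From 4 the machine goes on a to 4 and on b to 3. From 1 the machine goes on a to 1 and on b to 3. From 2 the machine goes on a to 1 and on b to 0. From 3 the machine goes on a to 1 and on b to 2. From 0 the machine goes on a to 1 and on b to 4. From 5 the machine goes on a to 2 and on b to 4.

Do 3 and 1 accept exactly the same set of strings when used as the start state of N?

No

Every state is reachable, so we keep all 6.
P0 = {0,3,5} | {1,2,4}.
Stable partition: {0,3,5} | {1,2,4} — 2 equivalence classes.
3 and 1 end up in different blocks, so they are distinguishable. For instance, the string 'ε' is accepted from only 3.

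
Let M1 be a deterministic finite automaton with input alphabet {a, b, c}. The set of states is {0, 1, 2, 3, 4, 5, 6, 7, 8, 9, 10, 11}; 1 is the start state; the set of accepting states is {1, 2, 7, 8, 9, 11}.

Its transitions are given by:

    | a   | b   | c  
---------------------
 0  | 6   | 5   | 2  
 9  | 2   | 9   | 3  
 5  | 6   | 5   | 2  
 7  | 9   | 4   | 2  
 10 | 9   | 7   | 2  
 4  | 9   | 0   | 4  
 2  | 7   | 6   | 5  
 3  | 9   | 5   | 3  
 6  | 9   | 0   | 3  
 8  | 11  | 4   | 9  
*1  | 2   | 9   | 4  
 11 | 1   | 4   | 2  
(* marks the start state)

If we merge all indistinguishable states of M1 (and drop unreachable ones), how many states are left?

5

Reachable states from the start: {0,1,2,3,4,5,6,7,9}. Unreachable: {8,10,11} — drop them.
Start with accepting vs non-accepting: {1,2,7,9} | {0,3,4,5,6}.
Split {1,2,7,9} by δ(·,b) → {1,9} and {2,7}.
Split {0,3,4,5,6} by δ(·,a) → {3,4,6} and {0,5}.
On input a, block {2,7} splits into {2} and {7}.
The partition is now stable with 5 blocks: {1,9} | {3,4,6} | {2} | {0,5} | {7}.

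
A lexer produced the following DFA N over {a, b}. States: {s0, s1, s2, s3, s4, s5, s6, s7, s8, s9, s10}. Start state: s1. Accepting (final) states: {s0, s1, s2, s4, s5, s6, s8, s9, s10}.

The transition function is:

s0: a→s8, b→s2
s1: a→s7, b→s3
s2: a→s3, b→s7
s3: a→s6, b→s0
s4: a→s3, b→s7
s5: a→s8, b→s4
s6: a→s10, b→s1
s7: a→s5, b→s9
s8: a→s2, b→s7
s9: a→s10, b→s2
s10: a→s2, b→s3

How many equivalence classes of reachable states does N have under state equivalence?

4

Every state is reachable, so we keep all 11.
P0 = {s0,s1,s2,s4,s5,s6,s8,s9,s10} | {s3,s7}.
Refine {s0,s1,s2,s4,s5,s6,s8,s9,s10} on symbol a: members go to different blocks, giving {s0,s5,s6,s8,s9,s10} and {s1,s2,s4}.
Split {s0,s5,s6,s8,s9,s10} by δ(·,a) → {s0,s5,s6,s9} and {s8,s10}.
Stable partition: {s0,s5,s6,s9} | {s3,s7} | {s1,s2,s4} | {s8,s10} — 4 equivalence classes.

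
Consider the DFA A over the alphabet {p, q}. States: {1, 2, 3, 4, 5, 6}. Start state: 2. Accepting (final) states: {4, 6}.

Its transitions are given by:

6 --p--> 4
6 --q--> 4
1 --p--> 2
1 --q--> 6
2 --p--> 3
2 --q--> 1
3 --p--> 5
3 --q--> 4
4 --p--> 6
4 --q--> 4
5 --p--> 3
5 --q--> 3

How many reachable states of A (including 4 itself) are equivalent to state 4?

2

All states are reachable from the start state.
Start with accepting vs non-accepting: {4,6} | {1,2,3,5}.
Split {1,2,3,5} by δ(·,q) → {1,3} and {2,5}.
No further refinement is possible. Final partition (3 blocks): {4,6} | {1,3} | {2,5}.
The equivalence class containing 4 is {4,6}, of size 2.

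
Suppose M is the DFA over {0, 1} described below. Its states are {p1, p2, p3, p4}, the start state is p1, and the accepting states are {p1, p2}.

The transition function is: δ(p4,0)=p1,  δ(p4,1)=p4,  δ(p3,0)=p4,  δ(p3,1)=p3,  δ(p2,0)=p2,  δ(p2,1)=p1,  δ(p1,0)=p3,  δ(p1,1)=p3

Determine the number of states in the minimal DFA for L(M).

States {p2} cannot be reached from the start state, so discard them.
Initial partition by acceptance: {p1} | {p3,p4}.
Split {p3,p4} by δ(·,0) → {p3} and {p4}.
No further refinement is possible. Final partition (3 blocks): {p1} | {p3} | {p4}.

3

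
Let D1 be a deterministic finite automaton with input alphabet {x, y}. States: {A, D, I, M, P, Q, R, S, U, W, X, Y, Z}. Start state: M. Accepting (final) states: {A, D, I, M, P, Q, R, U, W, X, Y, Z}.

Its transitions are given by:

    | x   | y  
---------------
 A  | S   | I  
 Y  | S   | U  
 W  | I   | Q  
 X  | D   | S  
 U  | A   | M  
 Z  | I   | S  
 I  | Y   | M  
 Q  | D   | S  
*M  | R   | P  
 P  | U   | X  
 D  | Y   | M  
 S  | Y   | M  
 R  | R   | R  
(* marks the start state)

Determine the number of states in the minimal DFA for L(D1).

7

States {Q,W,Z} cannot be reached from the start state, so discard them.
P0 = {A,D,I,M,P,R,U,X,Y} | {S}.
Split {A,D,I,M,P,R,U,X,Y} by δ(·,x) → {D,I,M,P,R,U,X} and {A,Y}.
On input x, block {D,I,M,P,R,U,X} splits into {M,P,R,X} and {D,I,U}.
Refine {M,P,R,X} on symbol x: members go to different blocks, giving {M,R} and {P,X}.
On input y, block {M,R} splits into {M} and {R}.
Refine {P,X} on symbol y: members go to different blocks, giving {X} and {P}.
The partition is now stable with 7 blocks: {M} | {S} | {A,Y} | {D,I,U} | {X} | {R} | {P}.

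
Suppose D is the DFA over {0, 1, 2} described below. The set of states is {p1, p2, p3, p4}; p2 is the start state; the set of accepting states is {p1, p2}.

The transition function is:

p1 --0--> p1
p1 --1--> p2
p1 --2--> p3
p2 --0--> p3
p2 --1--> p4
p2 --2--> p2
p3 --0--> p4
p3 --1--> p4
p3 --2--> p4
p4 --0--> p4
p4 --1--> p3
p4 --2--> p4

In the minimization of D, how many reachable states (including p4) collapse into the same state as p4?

First remove the unreachable states {p1}; 3 states remain.
P0 = {p2} | {p3,p4}.
The partition is now stable with 2 blocks: {p2} | {p3,p4}.
State p4 belongs to the block {p3,p4}, which has 2 states.

2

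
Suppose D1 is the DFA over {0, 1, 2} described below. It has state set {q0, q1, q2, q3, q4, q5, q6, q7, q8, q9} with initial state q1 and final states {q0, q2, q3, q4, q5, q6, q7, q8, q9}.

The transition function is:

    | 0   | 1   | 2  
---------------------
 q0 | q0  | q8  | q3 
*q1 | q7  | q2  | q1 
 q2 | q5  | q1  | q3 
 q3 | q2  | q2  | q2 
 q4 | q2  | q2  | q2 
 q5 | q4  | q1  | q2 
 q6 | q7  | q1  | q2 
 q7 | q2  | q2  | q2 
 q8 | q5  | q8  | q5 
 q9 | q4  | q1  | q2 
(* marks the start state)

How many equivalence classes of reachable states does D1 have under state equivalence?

4

First remove the unreachable states {q0,q6,q8,q9}; 6 states remain.
Initial partition by acceptance: {q2,q3,q4,q5,q7} | {q1}.
Split {q2,q3,q4,q5,q7} by δ(·,1) → {q3,q4,q7} and {q2,q5}.
On input 0, block {q2,q5} splits into {q2} and {q5}.
The partition is now stable with 4 blocks: {q3,q4,q7} | {q1} | {q2} | {q5}.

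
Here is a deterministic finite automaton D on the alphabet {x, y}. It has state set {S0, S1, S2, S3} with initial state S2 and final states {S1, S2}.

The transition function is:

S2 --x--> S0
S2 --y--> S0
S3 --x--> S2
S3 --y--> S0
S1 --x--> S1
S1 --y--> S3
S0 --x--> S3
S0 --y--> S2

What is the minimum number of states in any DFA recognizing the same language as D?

Reachable states from the start: {S0,S2,S3}. Unreachable: {S1} — drop them.
P0 = {S2} | {S0,S3}.
Split {S0,S3} by δ(·,x) → {S0} and {S3}.
The partition is now stable with 3 blocks: {S2} | {S0} | {S3}.

3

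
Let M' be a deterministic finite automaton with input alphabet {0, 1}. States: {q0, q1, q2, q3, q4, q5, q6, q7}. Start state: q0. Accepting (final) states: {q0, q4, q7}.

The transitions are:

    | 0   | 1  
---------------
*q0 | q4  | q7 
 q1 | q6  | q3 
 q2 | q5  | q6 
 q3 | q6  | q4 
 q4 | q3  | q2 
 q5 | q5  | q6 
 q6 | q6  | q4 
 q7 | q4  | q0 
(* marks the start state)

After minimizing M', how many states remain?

First remove the unreachable states {q1}; 7 states remain.
P0 = {q0,q4,q7} | {q2,q3,q5,q6}.
Refine {q0,q4,q7} on symbol 0: members go to different blocks, giving {q0,q7} and {q4}.
On input 1, block {q2,q3,q5,q6} splits into {q2,q5} and {q3,q6}.
No further refinement is possible. Final partition (4 blocks): {q0,q7} | {q2,q5} | {q4} | {q3,q6}.

4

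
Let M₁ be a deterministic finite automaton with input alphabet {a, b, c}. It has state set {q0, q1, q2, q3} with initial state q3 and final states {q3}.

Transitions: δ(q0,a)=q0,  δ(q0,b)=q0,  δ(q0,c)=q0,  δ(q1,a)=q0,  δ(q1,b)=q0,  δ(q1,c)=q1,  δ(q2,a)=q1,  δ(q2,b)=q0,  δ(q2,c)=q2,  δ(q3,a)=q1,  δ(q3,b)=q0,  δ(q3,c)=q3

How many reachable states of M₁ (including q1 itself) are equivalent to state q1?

States {q2} cannot be reached from the start state, so discard them.
P0 = {q3} | {q0,q1}.
The partition is now stable with 2 blocks: {q3} | {q0,q1}.
State q1 belongs to the block {q0,q1}, which has 2 states.

2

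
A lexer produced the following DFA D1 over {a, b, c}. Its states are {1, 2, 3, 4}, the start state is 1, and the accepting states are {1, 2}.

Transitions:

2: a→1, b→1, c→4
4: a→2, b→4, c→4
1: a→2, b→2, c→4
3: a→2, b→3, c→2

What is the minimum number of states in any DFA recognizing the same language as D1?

2

States {3} cannot be reached from the start state, so discard them.
Initial partition by acceptance: {1,2} | {4}.
The partition is now stable with 2 blocks: {1,2} | {4}.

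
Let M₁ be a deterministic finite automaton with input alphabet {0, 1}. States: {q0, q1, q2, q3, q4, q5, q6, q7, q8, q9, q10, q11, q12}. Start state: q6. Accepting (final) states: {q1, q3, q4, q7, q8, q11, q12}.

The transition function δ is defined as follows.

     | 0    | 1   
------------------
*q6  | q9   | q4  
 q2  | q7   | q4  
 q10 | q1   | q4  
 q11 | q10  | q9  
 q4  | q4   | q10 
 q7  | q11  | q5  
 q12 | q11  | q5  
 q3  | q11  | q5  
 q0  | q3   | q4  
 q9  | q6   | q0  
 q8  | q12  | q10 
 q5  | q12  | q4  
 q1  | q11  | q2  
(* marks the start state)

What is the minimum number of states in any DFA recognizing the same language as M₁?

6

First remove the unreachable states {q8}; 12 states remain.
Start with accepting vs non-accepting: {q1,q3,q4,q7,q11,q12} | {q0,q2,q5,q6,q9,q10}.
On input 0, block {q1,q3,q4,q7,q11,q12} splits into {q1,q3,q4,q7,q12} and {q11}.
Split {q1,q3,q4,q7,q12} by δ(·,0) → {q1,q3,q7,q12} and {q4}.
Split {q0,q2,q5,q6,q9,q10} by δ(·,0) → {q0,q2,q5,q10} and {q6,q9}.
On input 1, block {q6,q9} splits into {q6} and {q9}.
No further refinement is possible. Final partition (6 blocks): {q1,q3,q7,q12} | {q0,q2,q5,q10} | {q11} | {q4} | {q6} | {q9}.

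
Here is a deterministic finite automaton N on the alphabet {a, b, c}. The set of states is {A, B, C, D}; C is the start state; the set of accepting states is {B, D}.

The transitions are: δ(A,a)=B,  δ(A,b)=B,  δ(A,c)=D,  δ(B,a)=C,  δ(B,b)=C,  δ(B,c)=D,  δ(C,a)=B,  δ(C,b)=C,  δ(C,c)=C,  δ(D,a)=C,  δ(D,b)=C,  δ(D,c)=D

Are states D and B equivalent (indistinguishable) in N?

Yes

First remove the unreachable states {A}; 3 states remain.
Initial partition by acceptance: {B,D} | {C}.
The partition is now stable with 2 blocks: {B,D} | {C}.
D and B lie in the same block of the stable partition, so they are equivalent — no string distinguishes them.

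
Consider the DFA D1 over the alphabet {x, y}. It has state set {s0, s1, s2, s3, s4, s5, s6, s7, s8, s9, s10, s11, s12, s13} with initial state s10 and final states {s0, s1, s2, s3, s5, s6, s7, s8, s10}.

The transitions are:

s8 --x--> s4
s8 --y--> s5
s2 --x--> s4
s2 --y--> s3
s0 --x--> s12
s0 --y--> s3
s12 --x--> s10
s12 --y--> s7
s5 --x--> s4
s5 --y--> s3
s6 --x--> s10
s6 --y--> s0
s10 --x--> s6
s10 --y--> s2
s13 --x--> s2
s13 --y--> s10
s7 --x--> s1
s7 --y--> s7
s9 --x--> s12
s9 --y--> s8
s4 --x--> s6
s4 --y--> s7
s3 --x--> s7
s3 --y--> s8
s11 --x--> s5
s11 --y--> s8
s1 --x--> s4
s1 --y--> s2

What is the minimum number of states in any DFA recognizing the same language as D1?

6

States {s9,s11,s13} cannot be reached from the start state, so discard them.
Initial partition by acceptance: {s0,s1,s2,s3,s5,s6,s7,s8,s10} | {s4,s12}.
Refine {s0,s1,s2,s3,s5,s6,s7,s8,s10} on symbol x: members go to different blocks, giving {s0,s1,s2,s5,s8} and {s3,s6,s7,s10}.
On input y, block {s0,s1,s2,s5,s8} splits into {s0,s2,s5} and {s1,s8}.
Refine {s3,s6,s7,s10} on symbol x: members go to different blocks, giving {s3,s6,s10} and {s7}.
Split {s3,s6,s10} by δ(·,x) → {s6,s10} and {s3}.
Stable partition: {s0,s2,s5} | {s4,s12} | {s6,s10} | {s1,s8} | {s7} | {s3} — 6 equivalence classes.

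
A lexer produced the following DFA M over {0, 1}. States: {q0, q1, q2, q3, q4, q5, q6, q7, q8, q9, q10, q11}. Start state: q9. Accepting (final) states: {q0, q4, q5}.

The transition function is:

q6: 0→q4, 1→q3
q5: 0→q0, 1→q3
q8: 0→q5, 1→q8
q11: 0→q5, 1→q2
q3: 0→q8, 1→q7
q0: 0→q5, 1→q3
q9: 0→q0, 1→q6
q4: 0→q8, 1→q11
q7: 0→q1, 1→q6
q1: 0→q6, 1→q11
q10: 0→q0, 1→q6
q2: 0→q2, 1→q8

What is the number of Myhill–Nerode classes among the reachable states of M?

10

Reachable states from the start: {q0,q1,q2,q3,q4,q5,q6,q7,q8,q9,q11}. Unreachable: {q10} — drop them.
P0 = {q0,q4,q5} | {q1,q2,q3,q6,q7,q8,q9,q11}.
Refine {q0,q4,q5} on symbol 0: members go to different blocks, giving {q0,q5} and {q4}.
Split {q1,q2,q3,q6,q7,q8,q9,q11} by δ(·,0) → {q1,q2,q3,q7} and {q8,q9,q11} and {q6}.
Split {q1,q2,q3,q7} by δ(·,0) → {q2,q7} and {q1} and {q3}.
Split {q2,q7} by δ(·,0) → {q2} and {q7}.
On input 1, block {q8,q9,q11} splits into {q8} and {q9} and {q11}.
Stable partition: {q0,q5} | {q2} | {q4} | {q8} | {q6} | {q1} | {q3} | {q7} | {q9} | {q11} — 10 equivalence classes.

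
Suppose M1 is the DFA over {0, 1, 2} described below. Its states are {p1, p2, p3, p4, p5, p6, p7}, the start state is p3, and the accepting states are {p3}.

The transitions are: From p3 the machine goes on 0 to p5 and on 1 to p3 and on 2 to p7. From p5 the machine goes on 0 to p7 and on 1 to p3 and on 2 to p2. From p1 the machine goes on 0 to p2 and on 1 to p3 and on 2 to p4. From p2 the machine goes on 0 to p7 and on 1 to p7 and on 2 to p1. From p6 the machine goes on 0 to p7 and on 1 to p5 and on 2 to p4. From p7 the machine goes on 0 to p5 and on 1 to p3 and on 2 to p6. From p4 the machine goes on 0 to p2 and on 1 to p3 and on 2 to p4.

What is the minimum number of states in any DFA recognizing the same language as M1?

Every state is reachable, so we keep all 7.
P0 = {p3} | {p1,p2,p4,p5,p6,p7}.
On input 1, block {p1,p2,p4,p5,p6,p7} splits into {p1,p4,p5,p7} and {p2,p6}.
On input 0, block {p1,p4,p5,p7} splits into {p1,p4} and {p5,p7}.
No further refinement is possible. Final partition (4 blocks): {p3} | {p1,p4} | {p2,p6} | {p5,p7}.

4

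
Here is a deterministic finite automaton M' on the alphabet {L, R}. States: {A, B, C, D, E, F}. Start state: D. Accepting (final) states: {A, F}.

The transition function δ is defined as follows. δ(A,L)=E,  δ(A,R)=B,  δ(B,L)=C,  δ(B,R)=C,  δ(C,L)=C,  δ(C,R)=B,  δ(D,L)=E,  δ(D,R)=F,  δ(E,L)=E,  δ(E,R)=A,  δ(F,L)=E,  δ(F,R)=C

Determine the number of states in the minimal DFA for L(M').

Every state is reachable, so we keep all 6.
Start with accepting vs non-accepting: {A,F} | {B,C,D,E}.
Split {B,C,D,E} by δ(·,R) → {B,C} and {D,E}.
Stable partition: {A,F} | {B,C} | {D,E} — 3 equivalence classes.

3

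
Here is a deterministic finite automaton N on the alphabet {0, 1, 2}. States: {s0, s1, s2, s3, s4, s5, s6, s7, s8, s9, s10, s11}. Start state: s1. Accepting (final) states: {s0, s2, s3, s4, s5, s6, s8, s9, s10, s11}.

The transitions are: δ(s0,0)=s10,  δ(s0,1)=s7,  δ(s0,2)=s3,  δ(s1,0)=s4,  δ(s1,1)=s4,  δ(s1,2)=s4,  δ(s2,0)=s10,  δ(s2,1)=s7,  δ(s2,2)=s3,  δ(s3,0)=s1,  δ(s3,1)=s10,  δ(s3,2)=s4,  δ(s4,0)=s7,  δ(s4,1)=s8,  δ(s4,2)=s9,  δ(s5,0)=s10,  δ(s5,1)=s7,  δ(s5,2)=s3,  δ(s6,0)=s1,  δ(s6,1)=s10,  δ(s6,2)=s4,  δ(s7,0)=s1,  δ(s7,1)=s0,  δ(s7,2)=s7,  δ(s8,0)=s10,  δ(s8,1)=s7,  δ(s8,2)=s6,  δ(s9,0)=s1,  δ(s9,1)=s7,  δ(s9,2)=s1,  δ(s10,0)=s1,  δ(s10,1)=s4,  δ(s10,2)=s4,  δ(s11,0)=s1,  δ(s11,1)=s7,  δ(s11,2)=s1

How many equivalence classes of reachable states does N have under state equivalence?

First remove the unreachable states {s2,s5,s11}; 9 states remain.
Initial partition by acceptance: {s0,s3,s4,s6,s8,s9,s10} | {s1,s7}.
Split {s0,s3,s4,s6,s8,s9,s10} by δ(·,0) → {s3,s4,s6,s9,s10} and {s0,s8}.
On input 1, block {s3,s4,s6,s9,s10} splits into {s3,s6,s10} and {s4} and {s9}.
Split {s3,s6,s10} by δ(·,1) → {s3,s6} and {s10}.
On input 0, block {s1,s7} splits into {s1} and {s7}.
The partition is now stable with 7 blocks: {s3,s6} | {s1} | {s0,s8} | {s4} | {s9} | {s10} | {s7}.

7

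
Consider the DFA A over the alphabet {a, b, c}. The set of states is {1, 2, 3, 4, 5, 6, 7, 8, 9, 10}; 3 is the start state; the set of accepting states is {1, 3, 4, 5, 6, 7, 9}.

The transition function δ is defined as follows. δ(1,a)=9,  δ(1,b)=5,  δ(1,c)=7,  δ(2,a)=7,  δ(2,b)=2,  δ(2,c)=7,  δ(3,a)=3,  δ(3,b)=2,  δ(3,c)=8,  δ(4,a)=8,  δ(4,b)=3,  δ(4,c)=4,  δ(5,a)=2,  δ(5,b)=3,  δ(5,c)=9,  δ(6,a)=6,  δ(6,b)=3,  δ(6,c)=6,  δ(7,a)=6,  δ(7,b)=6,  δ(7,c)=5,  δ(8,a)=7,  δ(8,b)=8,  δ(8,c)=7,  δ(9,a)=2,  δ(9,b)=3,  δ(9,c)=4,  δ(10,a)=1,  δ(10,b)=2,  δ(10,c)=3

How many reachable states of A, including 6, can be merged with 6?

Reachable states from the start: {2,3,4,5,6,7,8,9}. Unreachable: {1,10} — drop them.
P0 = {3,4,5,6,7,9} | {2,8}.
Split {3,4,5,6,7,9} by δ(·,a) → {3,6,7} and {4,5,9}.
Split {3,6,7} by δ(·,b) → {6,7} and {3}.
Split {6,7} by δ(·,b) → {6} and {7}.
Stable partition: {6} | {2,8} | {4,5,9} | {3} | {7} — 5 equivalence classes.
State 6 belongs to the block {6}, which has 1 states.

1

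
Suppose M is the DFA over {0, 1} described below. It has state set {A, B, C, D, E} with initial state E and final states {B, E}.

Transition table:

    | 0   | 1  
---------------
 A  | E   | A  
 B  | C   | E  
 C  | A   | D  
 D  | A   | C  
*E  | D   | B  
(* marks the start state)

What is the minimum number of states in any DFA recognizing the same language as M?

All states are reachable from the start state.
Start with accepting vs non-accepting: {B,E} | {A,C,D}.
Refine {A,C,D} on symbol 0: members go to different blocks, giving {C,D} and {A}.
Stable partition: {B,E} | {C,D} | {A} — 3 equivalence classes.

3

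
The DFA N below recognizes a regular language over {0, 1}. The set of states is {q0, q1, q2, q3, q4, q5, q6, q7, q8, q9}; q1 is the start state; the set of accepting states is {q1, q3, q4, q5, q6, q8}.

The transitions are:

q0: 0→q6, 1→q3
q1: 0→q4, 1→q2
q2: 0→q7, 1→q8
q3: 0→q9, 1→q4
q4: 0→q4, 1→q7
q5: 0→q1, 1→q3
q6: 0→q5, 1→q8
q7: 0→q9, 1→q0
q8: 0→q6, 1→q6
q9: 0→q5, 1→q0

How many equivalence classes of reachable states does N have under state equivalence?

P0 = {q1,q3,q4,q5,q6,q8} | {q0,q2,q7,q9}.
Refine {q1,q3,q4,q5,q6,q8} on symbol 0: members go to different blocks, giving {q1,q4,q5,q6,q8} and {q3}.
On input 1, block {q1,q4,q5,q6,q8} splits into {q1,q4} and {q6,q8} and {q5}.
On input 0, block {q0,q2,q7,q9} splits into {q2,q7} and {q0} and {q9}.
Split {q2,q7} by δ(·,0) → {q2} and {q7}.
On input 1, block {q1,q4} splits into {q1} and {q4}.
Refine {q6,q8} on symbol 0: members go to different blocks, giving {q6} and {q8}.
No further refinement is possible. Final partition (10 blocks): {q1} | {q2} | {q3} | {q6} | {q5} | {q0} | {q9} | {q7} | {q4} | {q8}.

10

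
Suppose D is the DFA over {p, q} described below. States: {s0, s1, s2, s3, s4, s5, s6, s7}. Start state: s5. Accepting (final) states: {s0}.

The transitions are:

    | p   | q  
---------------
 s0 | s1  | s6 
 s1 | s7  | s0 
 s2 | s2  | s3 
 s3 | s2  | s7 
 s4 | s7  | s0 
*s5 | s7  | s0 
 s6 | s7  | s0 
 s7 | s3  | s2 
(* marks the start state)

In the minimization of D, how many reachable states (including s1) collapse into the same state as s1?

Reachable states from the start: {s0,s1,s2,s3,s5,s6,s7}. Unreachable: {s4} — drop them.
Start with accepting vs non-accepting: {s0} | {s1,s2,s3,s5,s6,s7}.
Refine {s1,s2,s3,s5,s6,s7} on symbol q: members go to different blocks, giving {s1,s5,s6} and {s2,s3,s7}.
No further refinement is possible. Final partition (3 blocks): {s0} | {s1,s5,s6} | {s2,s3,s7}.
The equivalence class containing s1 is {s1,s5,s6}, of size 3.

3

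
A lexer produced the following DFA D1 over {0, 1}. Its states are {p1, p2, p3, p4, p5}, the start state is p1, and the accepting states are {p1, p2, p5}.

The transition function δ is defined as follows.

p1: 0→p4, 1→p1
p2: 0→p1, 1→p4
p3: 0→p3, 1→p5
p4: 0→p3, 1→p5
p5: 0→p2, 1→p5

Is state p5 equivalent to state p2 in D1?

No

Every state is reachable, so we keep all 5.
Initial partition by acceptance: {p1,p2,p5} | {p3,p4}.
On input 0, block {p1,p2,p5} splits into {p2,p5} and {p1}.
Split {p2,p5} by δ(·,0) → {p2} and {p5}.
No further refinement is possible. Final partition (4 blocks): {p2} | {p3,p4} | {p1} | {p5}.
p5 and p2 end up in different blocks, so they are distinguishable. For instance, the string '1' is accepted from only p5.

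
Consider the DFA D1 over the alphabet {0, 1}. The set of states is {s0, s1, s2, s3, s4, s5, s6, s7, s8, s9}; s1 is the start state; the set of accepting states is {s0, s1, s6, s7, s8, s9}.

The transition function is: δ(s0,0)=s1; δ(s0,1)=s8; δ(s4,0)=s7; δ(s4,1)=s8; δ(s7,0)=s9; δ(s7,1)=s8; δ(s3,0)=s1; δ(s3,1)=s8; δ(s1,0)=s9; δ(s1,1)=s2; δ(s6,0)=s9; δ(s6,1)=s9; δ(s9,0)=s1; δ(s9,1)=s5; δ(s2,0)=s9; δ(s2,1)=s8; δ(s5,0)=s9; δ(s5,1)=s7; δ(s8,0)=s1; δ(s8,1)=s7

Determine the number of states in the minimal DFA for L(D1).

3

First remove the unreachable states {s0,s3,s4,s6}; 6 states remain.
P0 = {s1,s7,s8,s9} | {s2,s5}.
Refine {s1,s7,s8,s9} on symbol 1: members go to different blocks, giving {s1,s9} and {s7,s8}.
The partition is now stable with 3 blocks: {s1,s9} | {s2,s5} | {s7,s8}.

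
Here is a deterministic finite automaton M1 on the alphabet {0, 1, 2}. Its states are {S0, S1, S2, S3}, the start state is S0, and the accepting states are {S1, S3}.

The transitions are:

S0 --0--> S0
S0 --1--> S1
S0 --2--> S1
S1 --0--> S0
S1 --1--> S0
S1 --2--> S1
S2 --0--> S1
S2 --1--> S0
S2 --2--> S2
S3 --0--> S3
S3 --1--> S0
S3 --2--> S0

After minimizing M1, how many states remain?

States {S2,S3} cannot be reached from the start state, so discard them.
P0 = {S1} | {S0}.
The partition is now stable with 2 blocks: {S1} | {S0}.

2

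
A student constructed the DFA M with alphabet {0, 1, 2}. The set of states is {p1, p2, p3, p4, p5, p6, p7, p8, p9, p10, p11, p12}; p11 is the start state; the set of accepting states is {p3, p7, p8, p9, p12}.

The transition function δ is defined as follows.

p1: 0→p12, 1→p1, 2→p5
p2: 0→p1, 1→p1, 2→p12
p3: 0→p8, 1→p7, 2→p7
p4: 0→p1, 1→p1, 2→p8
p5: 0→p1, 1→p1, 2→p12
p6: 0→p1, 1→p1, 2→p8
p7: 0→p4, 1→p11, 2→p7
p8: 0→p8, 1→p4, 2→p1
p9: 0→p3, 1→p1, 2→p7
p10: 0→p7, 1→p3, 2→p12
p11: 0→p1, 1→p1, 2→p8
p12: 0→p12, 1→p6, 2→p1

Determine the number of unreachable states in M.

No path from p11 leads to p2, p3, p7, p9, p10; the other 7 states are all reachable.

5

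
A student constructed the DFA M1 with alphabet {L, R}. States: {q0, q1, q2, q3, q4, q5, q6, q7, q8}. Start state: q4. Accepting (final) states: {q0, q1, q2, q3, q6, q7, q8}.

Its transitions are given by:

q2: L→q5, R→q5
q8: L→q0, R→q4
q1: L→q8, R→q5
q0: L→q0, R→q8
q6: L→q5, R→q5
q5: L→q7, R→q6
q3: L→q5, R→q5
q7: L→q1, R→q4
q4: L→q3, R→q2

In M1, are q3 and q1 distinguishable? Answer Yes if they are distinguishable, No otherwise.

Yes

Start with accepting vs non-accepting: {q0,q1,q2,q3,q6,q7,q8} | {q4,q5}.
Split {q0,q1,q2,q3,q6,q7,q8} by δ(·,L) → {q0,q1,q7,q8} and {q2,q3,q6}.
Split {q0,q1,q7,q8} by δ(·,R) → {q1,q7,q8} and {q0}.
On input L, block {q1,q7,q8} splits into {q1,q7} and {q8}.
Split {q1,q7} by δ(·,L) → {q1} and {q7}.
On input L, block {q4,q5} splits into {q4} and {q5}.
No further refinement is possible. Final partition (7 blocks): {q1} | {q4} | {q2,q3,q6} | {q0} | {q8} | {q7} | {q5}.
q3 and q1 end up in different blocks, so they are distinguishable. For instance, the string 'L' is accepted from only q1.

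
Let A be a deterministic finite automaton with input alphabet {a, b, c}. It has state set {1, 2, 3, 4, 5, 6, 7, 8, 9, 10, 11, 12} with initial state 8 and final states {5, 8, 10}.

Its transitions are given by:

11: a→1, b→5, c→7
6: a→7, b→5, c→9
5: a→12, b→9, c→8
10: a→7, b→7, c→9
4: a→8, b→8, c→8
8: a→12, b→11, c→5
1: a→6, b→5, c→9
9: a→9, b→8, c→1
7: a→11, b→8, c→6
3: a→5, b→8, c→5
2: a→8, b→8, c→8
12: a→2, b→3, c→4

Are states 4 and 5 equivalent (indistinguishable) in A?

No

Reachable states from the start: {1,2,3,4,5,6,7,8,9,11,12}. Unreachable: {10} — drop them.
Initial partition by acceptance: {5,8} | {1,2,3,4,6,7,9,11,12}.
On input a, block {1,2,3,4,6,7,9,11,12} splits into {1,6,7,9,11,12} and {2,3,4}.
Refine {1,6,7,9,11,12} on symbol a: members go to different blocks, giving {1,6,7,9,11} and {12}.
Stable partition: {5,8} | {1,6,7,9,11} | {2,3,4} | {12} — 4 equivalence classes.
4 and 5 end up in different blocks, so they are distinguishable. For instance, the string 'ε' is accepted from only 5.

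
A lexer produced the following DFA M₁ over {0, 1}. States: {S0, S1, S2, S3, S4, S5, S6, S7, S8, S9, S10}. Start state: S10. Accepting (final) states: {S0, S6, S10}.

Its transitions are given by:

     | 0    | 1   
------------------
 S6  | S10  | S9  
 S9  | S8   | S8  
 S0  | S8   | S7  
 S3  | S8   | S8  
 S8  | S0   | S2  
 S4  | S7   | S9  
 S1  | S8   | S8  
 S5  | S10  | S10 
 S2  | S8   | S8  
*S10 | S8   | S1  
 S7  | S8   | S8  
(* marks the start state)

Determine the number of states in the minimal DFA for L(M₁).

3

States {S3,S4,S5,S6,S9} cannot be reached from the start state, so discard them.
Initial partition by acceptance: {S0,S10} | {S1,S2,S7,S8}.
On input 0, block {S1,S2,S7,S8} splits into {S1,S2,S7} and {S8}.
Stable partition: {S0,S10} | {S1,S2,S7} | {S8} — 3 equivalence classes.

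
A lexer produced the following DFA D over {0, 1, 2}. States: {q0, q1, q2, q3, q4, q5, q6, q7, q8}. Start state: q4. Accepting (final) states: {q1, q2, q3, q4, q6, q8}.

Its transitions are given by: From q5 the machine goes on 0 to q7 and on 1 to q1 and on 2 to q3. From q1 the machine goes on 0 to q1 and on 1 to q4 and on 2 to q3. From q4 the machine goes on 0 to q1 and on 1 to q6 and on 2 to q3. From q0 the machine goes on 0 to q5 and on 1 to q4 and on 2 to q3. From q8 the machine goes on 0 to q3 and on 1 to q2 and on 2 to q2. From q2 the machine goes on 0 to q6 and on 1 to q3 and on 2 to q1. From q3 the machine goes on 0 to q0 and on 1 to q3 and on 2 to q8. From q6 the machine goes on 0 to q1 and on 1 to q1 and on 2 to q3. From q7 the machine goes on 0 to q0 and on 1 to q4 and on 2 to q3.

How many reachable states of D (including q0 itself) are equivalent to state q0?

3

P0 = {q1,q2,q3,q4,q6,q8} | {q0,q5,q7}.
Split {q1,q2,q3,q4,q6,q8} by δ(·,0) → {q1,q2,q4,q6,q8} and {q3}.
On input 0, block {q1,q2,q4,q6,q8} splits into {q1,q2,q4,q6} and {q8}.
Split {q1,q2,q4,q6} by δ(·,1) → {q1,q4,q6} and {q2}.
Stable partition: {q1,q4,q6} | {q0,q5,q7} | {q3} | {q8} | {q2} — 5 equivalence classes.
The equivalence class containing q0 is {q0,q5,q7}, of size 3.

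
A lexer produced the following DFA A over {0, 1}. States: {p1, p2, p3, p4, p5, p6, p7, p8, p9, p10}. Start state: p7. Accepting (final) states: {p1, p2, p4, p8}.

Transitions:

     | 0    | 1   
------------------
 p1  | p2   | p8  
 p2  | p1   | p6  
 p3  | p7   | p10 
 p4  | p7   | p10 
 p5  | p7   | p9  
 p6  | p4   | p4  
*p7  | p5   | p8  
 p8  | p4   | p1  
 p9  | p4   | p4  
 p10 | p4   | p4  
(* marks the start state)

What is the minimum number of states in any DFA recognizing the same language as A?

States {p3} cannot be reached from the start state, so discard them.
Start with accepting vs non-accepting: {p1,p2,p4,p8} | {p5,p6,p7,p9,p10}.
On input 0, block {p1,p2,p4,p8} splits into {p1,p2,p8} and {p4}.
On input 0, block {p1,p2,p8} splits into {p1,p2} and {p8}.
Split {p1,p2} by δ(·,1) → {p1} and {p2}.
Split {p5,p6,p7,p9,p10} by δ(·,0) → {p6,p9,p10} and {p5,p7}.
Refine {p5,p7} on symbol 1: members go to different blocks, giving {p5} and {p7}.
Stable partition: {p1} | {p6,p9,p10} | {p4} | {p8} | {p2} | {p5} | {p7} — 7 equivalence classes.

7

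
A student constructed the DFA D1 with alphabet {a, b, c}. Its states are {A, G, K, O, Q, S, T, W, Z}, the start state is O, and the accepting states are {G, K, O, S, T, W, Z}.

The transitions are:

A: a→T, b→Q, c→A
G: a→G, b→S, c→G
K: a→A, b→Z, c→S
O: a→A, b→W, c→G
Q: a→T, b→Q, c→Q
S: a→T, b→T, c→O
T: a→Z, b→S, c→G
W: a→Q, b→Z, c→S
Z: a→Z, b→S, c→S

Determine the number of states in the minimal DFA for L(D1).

States {K} cannot be reached from the start state, so discard them.
Start with accepting vs non-accepting: {G,O,S,T,W,Z} | {A,Q}.
On input a, block {G,O,S,T,W,Z} splits into {G,S,T,Z} and {O,W}.
Refine {G,S,T,Z} on symbol c: members go to different blocks, giving {G,T,Z} and {S}.
Refine {G,T,Z} on symbol c: members go to different blocks, giving {G,T} and {Z}.
On input a, block {G,T} splits into {G} and {T}.
On input b, block {O,W} splits into {W} and {O}.
No further refinement is possible. Final partition (7 blocks): {G} | {A,Q} | {W} | {S} | {Z} | {T} | {O}.

7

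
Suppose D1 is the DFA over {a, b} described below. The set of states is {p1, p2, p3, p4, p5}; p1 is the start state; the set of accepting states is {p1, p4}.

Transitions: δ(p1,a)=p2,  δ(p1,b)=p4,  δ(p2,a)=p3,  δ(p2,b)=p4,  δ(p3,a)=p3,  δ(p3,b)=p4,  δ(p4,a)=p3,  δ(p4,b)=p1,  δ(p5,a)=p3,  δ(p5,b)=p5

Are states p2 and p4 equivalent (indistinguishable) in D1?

No

States {p5} cannot be reached from the start state, so discard them.
P0 = {p1,p4} | {p2,p3}.
No further refinement is possible. Final partition (2 blocks): {p1,p4} | {p2,p3}.
p2 and p4 end up in different blocks, so they are distinguishable. For instance, the string 'ε' is accepted from only p4.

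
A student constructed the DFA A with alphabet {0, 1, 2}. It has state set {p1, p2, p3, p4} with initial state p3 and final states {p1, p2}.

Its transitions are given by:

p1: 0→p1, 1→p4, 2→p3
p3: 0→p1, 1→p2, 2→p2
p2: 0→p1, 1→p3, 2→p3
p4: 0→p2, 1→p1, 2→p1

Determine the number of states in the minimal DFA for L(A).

2

Every state is reachable, so we keep all 4.
Start with accepting vs non-accepting: {p1,p2} | {p3,p4}.
The partition is now stable with 2 blocks: {p1,p2} | {p3,p4}.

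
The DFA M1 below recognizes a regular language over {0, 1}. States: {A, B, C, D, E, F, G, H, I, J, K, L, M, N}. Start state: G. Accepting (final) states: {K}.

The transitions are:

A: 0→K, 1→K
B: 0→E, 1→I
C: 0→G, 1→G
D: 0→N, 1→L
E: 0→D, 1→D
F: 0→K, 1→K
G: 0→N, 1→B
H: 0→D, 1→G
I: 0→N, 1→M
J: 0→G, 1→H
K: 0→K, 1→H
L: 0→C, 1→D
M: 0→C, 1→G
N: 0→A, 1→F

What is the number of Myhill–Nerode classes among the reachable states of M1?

First remove the unreachable states {J}; 13 states remain.
Start with accepting vs non-accepting: {K} | {A,B,C,D,E,F,G,H,I,L,M,N}.
Split {A,B,C,D,E,F,G,H,I,L,M,N} by δ(·,0) → {B,C,D,E,G,H,I,L,M,N} and {A,F}.
On input 0, block {B,C,D,E,G,H,I,L,M,N} splits into {B,C,D,E,G,H,I,L,M} and {N}.
Split {B,C,D,E,G,H,I,L,M} by δ(·,0) → {B,C,E,H,L,M} and {D,G,I}.
Split {B,C,E,H,L,M} by δ(·,0) → {B,L,M} and {C,E,H}.
No further refinement is possible. Final partition (6 blocks): {K} | {B,L,M} | {A,F} | {N} | {D,G,I} | {C,E,H}.

6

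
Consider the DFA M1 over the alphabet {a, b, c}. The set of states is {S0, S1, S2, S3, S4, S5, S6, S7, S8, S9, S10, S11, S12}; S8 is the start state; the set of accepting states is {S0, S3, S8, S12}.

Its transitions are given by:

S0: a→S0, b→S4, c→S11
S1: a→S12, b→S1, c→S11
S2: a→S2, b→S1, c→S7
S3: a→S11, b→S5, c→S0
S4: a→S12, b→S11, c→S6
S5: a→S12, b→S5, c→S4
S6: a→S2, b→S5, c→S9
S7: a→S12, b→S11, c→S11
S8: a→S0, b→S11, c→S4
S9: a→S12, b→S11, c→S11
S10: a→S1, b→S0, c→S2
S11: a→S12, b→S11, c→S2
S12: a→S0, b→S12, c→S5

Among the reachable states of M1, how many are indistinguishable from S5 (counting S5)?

2

First remove the unreachable states {S3,S10}; 11 states remain.
Start with accepting vs non-accepting: {S0,S8,S12} | {S1,S2,S4,S5,S6,S7,S9,S11}.
Split {S0,S8,S12} by δ(·,b) → {S0,S8} and {S12}.
Split {S1,S2,S4,S5,S6,S7,S9,S11} by δ(·,a) → {S1,S4,S5,S7,S9,S11} and {S2,S6}.
On input c, block {S1,S4,S5,S7,S9,S11} splits into {S1,S5,S7,S9} and {S4,S11}.
Split {S1,S5,S7,S9} by δ(·,b) → {S1,S5} and {S7,S9}.
The partition is now stable with 6 blocks: {S0,S8} | {S1,S5} | {S12} | {S2,S6} | {S4,S11} | {S7,S9}.
The equivalence class containing S5 is {S1,S5}, of size 2.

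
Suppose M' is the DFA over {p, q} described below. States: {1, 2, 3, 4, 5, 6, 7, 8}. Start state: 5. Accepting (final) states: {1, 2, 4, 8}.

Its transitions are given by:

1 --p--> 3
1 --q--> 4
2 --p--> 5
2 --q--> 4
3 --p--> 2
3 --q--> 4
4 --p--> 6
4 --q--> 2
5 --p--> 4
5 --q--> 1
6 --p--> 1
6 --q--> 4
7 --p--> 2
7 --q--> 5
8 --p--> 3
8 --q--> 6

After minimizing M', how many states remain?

Reachable states from the start: {1,2,3,4,5,6}. Unreachable: {7,8} — drop them.
Initial partition by acceptance: {1,2,4} | {3,5,6}.
No further refinement is possible. Final partition (2 blocks): {1,2,4} | {3,5,6}.

2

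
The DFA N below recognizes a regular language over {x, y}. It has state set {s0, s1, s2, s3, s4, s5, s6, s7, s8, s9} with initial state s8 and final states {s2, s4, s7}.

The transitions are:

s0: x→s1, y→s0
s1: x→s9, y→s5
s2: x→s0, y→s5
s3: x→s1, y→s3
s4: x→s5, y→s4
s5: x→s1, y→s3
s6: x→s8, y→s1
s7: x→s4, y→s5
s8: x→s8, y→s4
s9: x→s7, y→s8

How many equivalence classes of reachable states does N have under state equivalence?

First remove the unreachable states {s0,s2,s6}; 7 states remain.
Initial partition by acceptance: {s4,s7} | {s1,s3,s5,s8,s9}.
Refine {s4,s7} on symbol x: members go to different blocks, giving {s4} and {s7}.
Split {s1,s3,s5,s8,s9} by δ(·,x) → {s1,s3,s5,s8} and {s9}.
Refine {s1,s3,s5,s8} on symbol x: members go to different blocks, giving {s3,s5,s8} and {s1}.
On input x, block {s3,s5,s8} splits into {s3,s5} and {s8}.
The partition is now stable with 6 blocks: {s4} | {s3,s5} | {s7} | {s9} | {s1} | {s8}.

6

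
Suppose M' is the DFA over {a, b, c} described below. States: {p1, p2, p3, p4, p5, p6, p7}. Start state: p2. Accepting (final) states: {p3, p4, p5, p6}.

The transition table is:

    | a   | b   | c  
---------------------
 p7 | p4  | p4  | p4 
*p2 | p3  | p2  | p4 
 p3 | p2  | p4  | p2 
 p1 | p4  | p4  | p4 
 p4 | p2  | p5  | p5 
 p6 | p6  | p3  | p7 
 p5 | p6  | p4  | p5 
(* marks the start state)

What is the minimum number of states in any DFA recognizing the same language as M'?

First remove the unreachable states {p1}; 6 states remain.
P0 = {p3,p4,p5,p6} | {p2,p7}.
On input a, block {p3,p4,p5,p6} splits into {p3,p4} and {p5,p6}.
Split {p3,p4} by δ(·,b) → {p3} and {p4}.
Refine {p2,p7} on symbol a: members go to different blocks, giving {p2} and {p7}.
Refine {p5,p6} on symbol b: members go to different blocks, giving {p5} and {p6}.
No further refinement is possible. Final partition (6 blocks): {p3} | {p2} | {p5} | {p4} | {p7} | {p6}.

6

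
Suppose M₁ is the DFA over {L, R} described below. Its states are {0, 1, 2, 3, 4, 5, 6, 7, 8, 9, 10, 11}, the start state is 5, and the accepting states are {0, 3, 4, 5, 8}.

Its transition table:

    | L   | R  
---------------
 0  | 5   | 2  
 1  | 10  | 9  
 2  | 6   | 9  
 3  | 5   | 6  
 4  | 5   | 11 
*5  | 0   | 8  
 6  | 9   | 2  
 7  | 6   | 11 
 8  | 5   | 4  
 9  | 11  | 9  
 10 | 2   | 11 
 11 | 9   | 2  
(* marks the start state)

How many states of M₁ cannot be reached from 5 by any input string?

4

BFS from 5 reaches {0, 2, 4, 5, 6, 8, 9, 11}; the 4 state(s) 1, 3, 7, 10 are never visited.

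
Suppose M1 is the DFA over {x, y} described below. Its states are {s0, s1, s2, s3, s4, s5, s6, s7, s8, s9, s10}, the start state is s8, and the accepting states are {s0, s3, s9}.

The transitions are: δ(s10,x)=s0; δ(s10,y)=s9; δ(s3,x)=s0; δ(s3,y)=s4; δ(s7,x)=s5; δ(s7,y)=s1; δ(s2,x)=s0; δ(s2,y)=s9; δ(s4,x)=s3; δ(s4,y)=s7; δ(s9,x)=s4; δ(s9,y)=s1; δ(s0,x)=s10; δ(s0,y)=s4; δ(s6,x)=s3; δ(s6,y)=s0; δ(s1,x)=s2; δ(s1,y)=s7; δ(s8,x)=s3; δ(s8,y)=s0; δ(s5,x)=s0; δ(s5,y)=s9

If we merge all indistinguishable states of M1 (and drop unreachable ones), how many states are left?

7

States {s6} cannot be reached from the start state, so discard them.
Start with accepting vs non-accepting: {s0,s3,s9} | {s1,s2,s4,s5,s7,s8,s10}.
On input x, block {s0,s3,s9} splits into {s0,s9} and {s3}.
On input x, block {s1,s2,s4,s5,s7,s8,s10} splits into {s2,s5,s10} and {s1,s7} and {s4,s8}.
On input x, block {s0,s9} splits into {s0} and {s9}.
Refine {s4,s8} on symbol y: members go to different blocks, giving {s4} and {s8}.
The partition is now stable with 7 blocks: {s0} | {s2,s5,s10} | {s3} | {s1,s7} | {s4} | {s9} | {s8}.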